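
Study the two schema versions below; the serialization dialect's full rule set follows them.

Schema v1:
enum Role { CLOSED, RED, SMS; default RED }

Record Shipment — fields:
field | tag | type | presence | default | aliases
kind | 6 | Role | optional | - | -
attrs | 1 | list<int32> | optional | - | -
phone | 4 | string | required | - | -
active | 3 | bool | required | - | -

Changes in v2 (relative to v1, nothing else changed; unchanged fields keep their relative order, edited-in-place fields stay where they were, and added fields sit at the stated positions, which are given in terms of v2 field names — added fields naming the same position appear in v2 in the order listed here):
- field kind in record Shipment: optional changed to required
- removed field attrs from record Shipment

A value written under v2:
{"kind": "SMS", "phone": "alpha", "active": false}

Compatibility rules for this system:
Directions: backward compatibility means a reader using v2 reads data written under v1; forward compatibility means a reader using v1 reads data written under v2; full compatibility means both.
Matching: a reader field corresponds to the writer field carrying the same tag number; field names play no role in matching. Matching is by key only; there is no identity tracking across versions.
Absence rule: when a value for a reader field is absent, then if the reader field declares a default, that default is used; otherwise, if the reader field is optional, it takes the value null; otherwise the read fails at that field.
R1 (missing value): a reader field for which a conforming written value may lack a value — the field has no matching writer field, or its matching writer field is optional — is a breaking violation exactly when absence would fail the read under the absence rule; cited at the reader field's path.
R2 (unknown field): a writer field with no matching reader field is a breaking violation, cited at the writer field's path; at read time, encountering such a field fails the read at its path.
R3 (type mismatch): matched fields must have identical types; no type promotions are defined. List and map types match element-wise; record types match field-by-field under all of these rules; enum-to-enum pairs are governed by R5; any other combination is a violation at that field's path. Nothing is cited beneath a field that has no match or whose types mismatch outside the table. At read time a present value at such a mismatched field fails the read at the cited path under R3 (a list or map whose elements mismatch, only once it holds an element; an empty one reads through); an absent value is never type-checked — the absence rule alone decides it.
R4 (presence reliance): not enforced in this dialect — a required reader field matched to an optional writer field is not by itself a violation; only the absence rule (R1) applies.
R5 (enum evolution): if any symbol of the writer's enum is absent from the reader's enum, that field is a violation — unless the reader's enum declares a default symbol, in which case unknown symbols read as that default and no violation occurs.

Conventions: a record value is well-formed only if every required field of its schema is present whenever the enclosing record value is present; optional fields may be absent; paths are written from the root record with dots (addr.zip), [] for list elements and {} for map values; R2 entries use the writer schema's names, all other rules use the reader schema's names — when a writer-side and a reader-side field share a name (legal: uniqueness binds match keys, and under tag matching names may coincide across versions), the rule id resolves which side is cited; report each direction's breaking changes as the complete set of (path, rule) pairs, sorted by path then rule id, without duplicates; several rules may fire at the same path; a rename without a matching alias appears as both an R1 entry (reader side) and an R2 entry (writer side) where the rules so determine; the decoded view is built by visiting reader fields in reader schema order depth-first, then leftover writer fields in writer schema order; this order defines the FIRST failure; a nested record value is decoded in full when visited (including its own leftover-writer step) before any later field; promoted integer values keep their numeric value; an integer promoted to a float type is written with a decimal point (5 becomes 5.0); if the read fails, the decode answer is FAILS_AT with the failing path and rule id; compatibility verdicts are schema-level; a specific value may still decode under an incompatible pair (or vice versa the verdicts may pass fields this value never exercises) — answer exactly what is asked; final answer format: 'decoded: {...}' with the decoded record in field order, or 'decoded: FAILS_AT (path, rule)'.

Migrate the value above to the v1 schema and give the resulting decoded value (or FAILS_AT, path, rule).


decoded: {"kind": "SMS", "attrs": null, "phone": "alpha", "active": false}

each type pair in Shipment: writer, then reader
decode walk for Shipment under reader schema v1:
  kind := "SMS"
  attrs := null (not supplied -> null)
  phone := "alpha"
  active := false
  => decoded: {"kind": "SMS", "attrs": null, "phone": "alpha", "active": false}
diffs on Shipment not affecting the asked answer:
  field kind in record Shipment: optional changed to required -> a verdict-level change on Shipment — the shown value reads the same
  removed field attrs from record Shipment -> a verdict-level change on Shipment — the shown value reads the same


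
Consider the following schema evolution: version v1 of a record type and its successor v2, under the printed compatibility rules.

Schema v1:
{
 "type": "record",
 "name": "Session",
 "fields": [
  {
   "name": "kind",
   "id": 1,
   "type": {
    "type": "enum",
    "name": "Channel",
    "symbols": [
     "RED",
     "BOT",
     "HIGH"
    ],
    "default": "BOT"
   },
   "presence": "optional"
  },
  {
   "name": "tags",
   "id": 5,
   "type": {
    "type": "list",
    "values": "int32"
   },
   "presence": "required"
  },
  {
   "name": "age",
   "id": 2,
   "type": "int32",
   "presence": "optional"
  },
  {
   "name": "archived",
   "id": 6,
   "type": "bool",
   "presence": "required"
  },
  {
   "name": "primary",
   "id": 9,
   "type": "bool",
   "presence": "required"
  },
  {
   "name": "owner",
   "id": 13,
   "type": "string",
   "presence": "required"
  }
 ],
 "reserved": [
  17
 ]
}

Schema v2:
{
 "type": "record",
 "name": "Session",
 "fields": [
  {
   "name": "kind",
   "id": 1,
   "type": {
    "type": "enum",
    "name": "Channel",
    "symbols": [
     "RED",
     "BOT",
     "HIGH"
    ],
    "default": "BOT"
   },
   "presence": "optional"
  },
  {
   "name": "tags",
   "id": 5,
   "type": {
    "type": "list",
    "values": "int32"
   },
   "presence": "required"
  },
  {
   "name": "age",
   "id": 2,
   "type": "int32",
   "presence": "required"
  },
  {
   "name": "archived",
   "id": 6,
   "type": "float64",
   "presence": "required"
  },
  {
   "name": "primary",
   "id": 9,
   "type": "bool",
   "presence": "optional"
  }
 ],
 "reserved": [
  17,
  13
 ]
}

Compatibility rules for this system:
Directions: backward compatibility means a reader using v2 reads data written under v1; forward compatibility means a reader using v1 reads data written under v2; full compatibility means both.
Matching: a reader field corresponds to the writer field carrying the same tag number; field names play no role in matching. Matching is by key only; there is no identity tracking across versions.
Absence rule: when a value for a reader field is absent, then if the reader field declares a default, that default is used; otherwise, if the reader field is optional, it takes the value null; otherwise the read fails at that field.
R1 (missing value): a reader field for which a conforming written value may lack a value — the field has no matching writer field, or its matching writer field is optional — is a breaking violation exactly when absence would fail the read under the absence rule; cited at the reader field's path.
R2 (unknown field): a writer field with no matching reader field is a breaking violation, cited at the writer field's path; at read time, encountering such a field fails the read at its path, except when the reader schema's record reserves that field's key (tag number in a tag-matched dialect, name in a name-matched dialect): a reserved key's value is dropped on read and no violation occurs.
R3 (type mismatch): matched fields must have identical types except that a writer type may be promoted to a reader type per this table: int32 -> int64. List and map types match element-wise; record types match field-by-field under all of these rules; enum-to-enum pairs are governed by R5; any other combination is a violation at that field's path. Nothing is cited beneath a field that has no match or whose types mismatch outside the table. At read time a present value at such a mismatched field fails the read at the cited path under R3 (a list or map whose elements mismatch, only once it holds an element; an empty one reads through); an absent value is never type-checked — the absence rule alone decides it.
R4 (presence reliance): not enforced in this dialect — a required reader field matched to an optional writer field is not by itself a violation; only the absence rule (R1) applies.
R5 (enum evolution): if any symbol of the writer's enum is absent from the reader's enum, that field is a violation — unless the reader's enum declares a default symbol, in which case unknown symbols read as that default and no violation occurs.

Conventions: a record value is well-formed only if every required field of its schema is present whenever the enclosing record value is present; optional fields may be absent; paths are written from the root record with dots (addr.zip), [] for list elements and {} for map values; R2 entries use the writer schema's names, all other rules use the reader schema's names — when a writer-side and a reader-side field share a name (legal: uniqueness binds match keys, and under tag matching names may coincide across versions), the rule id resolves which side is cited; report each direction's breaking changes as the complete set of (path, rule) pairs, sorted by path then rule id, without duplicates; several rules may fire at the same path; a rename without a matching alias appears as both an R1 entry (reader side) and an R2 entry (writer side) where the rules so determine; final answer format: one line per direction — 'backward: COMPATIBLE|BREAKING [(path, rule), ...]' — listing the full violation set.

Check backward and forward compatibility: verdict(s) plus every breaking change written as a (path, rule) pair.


arrows below run writer -> reader for Session
backward on Session — v2 reading data written by v1:
  kind <- kind (Channel -> Channel, writer optional)
  tags <- tags (list<int32> -> list<int32>, writer required)
  age <- age (int32 -> int32, writer optional)
  archived <- archived (bool -> float64, writer required)
  primary <- primary (bool -> bool, writer required)
  writer owner: unknown to reader
  R1 fires at age
  R3 fires at archived
  => backward: BREAKING (2)
forward on Session — v1 reading data written by v2:
  kind <- kind (Channel -> Channel, writer optional)
  tags <- tags (list<int32> -> list<int32>, writer required)
  age <- age (int32 -> int32, writer required)
  archived <- archived (float64 -> bool, writer required)
  primary <- primary (bool -> bool, writer optional)
  no writer field matches reader owner
  R3 fires at archived
  R1 fires at owner
  R1 fires at primary
  => forward: BREAKING (3)

backward: BREAKING [(age, R1), (archived, R3)]; forward: BREAKING [(archived, R3), (owner, R1), (primary, R1)]


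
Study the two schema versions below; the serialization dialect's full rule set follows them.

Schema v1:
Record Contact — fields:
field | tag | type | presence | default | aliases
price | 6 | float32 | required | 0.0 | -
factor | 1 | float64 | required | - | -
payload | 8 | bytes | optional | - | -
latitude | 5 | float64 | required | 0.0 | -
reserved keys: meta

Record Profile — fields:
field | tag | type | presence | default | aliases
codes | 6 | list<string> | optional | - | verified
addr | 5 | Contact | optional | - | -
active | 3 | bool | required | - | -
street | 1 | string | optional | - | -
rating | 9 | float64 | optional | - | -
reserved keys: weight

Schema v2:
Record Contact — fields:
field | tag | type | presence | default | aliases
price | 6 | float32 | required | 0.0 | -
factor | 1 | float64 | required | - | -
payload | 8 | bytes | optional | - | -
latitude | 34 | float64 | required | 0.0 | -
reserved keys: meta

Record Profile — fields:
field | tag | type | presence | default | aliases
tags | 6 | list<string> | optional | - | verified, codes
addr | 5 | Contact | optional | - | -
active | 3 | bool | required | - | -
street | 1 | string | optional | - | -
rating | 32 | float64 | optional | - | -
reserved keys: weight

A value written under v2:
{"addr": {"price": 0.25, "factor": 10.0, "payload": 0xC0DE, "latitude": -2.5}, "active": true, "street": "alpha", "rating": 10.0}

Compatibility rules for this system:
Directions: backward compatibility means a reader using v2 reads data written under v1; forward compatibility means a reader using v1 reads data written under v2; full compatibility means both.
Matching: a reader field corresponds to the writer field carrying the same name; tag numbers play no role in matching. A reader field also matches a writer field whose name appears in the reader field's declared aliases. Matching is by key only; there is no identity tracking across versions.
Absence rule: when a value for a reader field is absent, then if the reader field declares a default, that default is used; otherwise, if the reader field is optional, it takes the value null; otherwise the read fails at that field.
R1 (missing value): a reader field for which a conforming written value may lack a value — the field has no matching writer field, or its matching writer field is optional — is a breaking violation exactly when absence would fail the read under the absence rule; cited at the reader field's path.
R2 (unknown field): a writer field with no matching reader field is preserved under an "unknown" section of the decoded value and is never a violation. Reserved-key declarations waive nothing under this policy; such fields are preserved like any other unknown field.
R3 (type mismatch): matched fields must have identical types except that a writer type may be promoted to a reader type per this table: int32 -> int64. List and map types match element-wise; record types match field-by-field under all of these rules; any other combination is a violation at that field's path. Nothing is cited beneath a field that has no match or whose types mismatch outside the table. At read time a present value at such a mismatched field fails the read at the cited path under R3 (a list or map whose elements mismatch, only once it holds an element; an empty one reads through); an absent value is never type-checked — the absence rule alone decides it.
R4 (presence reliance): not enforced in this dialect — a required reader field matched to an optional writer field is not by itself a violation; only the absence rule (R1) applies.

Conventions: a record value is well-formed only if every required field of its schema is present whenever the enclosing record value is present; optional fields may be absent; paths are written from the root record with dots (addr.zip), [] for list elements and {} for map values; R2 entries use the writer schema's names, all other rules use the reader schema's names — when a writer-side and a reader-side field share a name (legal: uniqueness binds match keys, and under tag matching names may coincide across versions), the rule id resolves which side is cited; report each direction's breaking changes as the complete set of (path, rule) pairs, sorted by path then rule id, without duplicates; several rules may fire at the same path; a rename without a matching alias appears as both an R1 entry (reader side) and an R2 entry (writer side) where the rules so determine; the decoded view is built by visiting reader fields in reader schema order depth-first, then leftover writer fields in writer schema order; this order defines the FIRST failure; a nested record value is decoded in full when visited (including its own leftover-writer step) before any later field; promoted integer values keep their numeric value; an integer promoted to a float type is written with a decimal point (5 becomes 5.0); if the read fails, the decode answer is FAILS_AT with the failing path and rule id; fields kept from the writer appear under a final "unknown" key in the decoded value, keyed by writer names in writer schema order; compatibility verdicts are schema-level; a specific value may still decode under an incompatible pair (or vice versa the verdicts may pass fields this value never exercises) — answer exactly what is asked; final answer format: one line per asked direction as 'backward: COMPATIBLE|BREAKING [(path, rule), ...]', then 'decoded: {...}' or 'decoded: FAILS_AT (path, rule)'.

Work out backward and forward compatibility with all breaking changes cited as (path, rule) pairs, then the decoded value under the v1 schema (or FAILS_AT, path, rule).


backward: COMPATIBLE []; forward: COMPATIBLE []; decoded: {"codes": null, "addr": {"price": 0.25, "factor": 10.0, "payload": 0xC0DE, "latitude": -2.5}, "active": true, "street": "alpha", "rating": 10.0}

in Profile below, arrows point writer -> reader
checking backward for Profile: reader v2 against writer v1:
  tags: paired with writer codes (list<string> -> list<string>; writer optional)
  addr: paired with writer addr (Contact -> Contact; writer optional)
  active: paired with writer active (bool -> bool; writer required)
  street: paired with writer street (string -> string; writer optional)
  rating: paired with writer rating (float64 -> float64; writer optional)
  addr.price: paired with writer addr.price (float32 -> float32; writer required)
  addr.factor: paired with writer addr.factor (float64 -> float64; writer required)
  addr.payload: paired with writer addr.payload (bytes -> bytes; writer optional)
  addr.latitude: paired with writer addr.latitude (float64 -> float64; writer required)
  => no violations; backward on Profile: COMPATIBLE
checking forward for Profile: reader v1 against writer v2:
  codes has no writer counterpart
  addr: paired with writer addr (Contact -> Contact; writer optional)
  active: paired with writer active (bool -> bool; writer required)
  street: paired with writer street (string -> string; writer optional)
  rating: paired with writer rating (float64 -> float64; writer optional)
  writer tags: unknown to reader
  addr.price: paired with writer addr.price (float32 -> float32; writer required)
  addr.factor: paired with writer addr.factor (float64 -> float64; writer required)
  addr.payload: paired with writer addr.payload (bytes -> bytes; writer optional)
  addr.latitude: paired with writer addr.latitude (float64 -> float64; writer required)
  => no violations; forward on Profile: COMPATIBLE
decoding the Profile value with the v1 reader:
  codes := null (absent, optional -> null)
  addr.price := 0.25
  addr.factor := 10.0
  addr.payload := 0xC0DE
  addr.latitude := -2.5
  active := true
  street := "alpha"
  rating := 10.0
  => decoded: {"codes": null, "addr": {"price": 0.25, "factor": 10.0, "payload": 0xC0DE, "latitude": -2.5}, "active": true, "street": "alpha", "rating": 10.0}


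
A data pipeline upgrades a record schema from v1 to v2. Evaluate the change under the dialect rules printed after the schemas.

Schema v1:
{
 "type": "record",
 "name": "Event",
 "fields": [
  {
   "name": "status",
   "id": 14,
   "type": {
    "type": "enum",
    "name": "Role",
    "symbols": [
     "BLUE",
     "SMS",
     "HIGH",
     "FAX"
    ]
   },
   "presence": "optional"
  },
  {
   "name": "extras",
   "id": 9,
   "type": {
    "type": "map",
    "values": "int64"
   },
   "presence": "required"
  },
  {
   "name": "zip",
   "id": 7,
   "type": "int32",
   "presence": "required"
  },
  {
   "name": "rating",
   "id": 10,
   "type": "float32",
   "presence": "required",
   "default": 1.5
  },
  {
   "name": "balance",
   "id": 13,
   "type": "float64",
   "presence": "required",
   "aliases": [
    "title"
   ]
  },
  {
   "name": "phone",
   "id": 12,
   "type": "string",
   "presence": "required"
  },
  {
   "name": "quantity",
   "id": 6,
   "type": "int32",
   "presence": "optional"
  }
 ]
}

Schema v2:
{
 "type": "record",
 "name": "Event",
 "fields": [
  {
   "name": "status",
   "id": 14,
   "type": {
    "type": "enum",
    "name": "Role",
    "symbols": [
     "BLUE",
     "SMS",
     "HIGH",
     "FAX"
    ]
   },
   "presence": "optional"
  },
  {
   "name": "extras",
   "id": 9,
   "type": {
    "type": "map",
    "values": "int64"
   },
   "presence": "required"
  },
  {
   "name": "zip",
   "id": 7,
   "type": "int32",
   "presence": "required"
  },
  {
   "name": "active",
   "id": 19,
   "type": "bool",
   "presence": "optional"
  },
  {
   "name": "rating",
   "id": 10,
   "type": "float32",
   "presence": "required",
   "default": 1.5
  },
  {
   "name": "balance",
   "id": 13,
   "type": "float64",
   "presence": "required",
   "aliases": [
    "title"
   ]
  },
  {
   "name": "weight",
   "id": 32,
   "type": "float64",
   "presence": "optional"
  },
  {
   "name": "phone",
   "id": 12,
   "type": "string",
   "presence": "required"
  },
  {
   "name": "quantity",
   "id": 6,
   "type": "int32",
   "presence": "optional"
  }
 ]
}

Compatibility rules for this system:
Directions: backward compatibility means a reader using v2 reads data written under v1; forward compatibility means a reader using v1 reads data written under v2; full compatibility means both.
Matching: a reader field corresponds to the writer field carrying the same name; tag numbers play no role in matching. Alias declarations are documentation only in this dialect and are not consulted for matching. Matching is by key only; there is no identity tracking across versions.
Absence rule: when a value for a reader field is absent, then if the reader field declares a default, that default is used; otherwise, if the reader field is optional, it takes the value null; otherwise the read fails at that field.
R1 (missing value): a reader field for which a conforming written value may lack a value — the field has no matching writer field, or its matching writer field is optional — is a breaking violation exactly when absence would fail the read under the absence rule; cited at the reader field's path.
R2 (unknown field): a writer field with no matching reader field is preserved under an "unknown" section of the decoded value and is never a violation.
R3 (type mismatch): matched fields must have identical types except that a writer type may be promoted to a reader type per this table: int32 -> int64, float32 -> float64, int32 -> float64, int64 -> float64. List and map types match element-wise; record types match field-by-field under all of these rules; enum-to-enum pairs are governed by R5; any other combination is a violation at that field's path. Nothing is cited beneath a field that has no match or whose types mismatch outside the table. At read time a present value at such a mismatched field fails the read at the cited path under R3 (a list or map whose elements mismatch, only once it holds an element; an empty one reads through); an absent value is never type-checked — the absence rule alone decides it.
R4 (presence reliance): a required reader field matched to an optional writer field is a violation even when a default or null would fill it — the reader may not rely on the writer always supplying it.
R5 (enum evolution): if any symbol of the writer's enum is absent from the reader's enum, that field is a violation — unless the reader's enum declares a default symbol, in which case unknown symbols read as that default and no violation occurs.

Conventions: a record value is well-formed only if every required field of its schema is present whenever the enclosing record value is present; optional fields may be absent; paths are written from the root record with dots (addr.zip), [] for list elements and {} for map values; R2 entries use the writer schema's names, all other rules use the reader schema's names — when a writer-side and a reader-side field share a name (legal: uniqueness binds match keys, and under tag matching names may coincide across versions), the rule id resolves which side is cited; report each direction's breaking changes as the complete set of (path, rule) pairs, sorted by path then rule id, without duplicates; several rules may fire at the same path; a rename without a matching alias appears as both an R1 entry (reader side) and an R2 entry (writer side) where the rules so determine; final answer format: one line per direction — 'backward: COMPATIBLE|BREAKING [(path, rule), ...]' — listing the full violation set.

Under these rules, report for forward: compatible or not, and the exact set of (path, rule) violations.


forward: COMPATIBLE []

each type pair in Event: writer, then reader
forward on Event — v1 reading data written by v2:
  status <- status (Role -> Role, writer optional)
  extras <- extras (map<string, int64> -> map<string, int64>, writer required)
  zip <- zip (int32 -> int32, writer required)
  rating <- rating (float32 -> float32, writer required)
  balance <- balance (float64 -> float64, writer required)
  phone <- phone (string -> string, writer required)
  quantity <- quantity (int32 -> int32, writer optional)
  writer active: unknown to reader
  writer weight: unknown to reader
  => forward verdict for Event: COMPATIBLE, no violations
diffs on Event not affecting the asked answer:
  added field weight to record Event: optional float64, tag 32 (in v2 it sits immediately before phone) -> no rule fires on it in Event's dialect; the asked verdict holds
  added field active to record Event: optional bool, tag 19 (in v2 it sits immediately before rating) -> no rule fires on it in Event's dialect; the asked verdict holds


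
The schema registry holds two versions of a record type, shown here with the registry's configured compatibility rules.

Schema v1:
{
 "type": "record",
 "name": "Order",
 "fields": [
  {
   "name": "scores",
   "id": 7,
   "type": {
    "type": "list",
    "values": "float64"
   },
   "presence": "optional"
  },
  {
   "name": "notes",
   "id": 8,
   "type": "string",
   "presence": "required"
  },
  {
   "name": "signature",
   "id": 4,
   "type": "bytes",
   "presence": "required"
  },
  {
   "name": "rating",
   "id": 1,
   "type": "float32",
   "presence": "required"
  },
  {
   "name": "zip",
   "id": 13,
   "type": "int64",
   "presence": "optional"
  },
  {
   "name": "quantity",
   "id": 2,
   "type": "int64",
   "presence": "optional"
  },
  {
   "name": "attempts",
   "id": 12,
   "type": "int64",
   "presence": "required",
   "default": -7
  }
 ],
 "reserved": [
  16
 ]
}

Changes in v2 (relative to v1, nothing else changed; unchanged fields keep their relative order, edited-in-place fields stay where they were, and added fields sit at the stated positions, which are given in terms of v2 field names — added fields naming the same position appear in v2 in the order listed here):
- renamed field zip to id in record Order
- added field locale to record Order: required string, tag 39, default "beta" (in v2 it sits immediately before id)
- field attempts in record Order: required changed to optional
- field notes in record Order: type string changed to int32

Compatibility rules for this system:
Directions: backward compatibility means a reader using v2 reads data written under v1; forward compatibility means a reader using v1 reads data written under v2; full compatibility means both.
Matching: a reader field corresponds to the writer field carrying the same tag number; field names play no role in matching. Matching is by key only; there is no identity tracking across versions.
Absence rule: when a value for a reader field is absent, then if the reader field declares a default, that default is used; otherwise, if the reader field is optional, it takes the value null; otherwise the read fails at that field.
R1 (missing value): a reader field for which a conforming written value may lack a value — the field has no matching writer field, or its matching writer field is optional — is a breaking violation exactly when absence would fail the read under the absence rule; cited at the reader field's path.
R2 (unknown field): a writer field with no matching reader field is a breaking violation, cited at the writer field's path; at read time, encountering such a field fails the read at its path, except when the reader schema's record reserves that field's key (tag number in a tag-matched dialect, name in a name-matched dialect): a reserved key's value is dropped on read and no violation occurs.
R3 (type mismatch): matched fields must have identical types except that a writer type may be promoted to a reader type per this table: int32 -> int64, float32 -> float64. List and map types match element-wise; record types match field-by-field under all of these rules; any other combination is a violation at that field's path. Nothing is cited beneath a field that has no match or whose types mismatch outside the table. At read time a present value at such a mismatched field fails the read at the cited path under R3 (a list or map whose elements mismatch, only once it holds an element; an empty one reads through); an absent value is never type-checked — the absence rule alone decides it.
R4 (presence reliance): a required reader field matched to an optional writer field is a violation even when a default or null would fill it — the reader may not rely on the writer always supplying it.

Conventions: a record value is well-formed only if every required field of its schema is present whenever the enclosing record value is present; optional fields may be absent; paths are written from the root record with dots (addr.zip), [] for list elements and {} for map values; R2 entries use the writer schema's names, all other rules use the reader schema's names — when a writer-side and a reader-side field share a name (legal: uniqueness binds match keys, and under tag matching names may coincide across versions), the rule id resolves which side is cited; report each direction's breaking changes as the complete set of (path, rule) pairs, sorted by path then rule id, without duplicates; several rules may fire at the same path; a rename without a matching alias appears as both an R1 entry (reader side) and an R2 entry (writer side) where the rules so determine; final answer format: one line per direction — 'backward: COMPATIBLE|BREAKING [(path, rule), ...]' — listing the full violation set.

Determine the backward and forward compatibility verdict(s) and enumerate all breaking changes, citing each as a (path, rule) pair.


backward: BREAKING [(notes, R3)]; forward: BREAKING [(attempts, R4), (locale, R2), (notes, R3)]

the writer's type comes first in each Order pair
backward for Order (reader v2, writer v1):
  scores: list<float64> -> list<float64>, writer optional; from scores
  notes: string -> int32, writer required; from notes
  signature: bytes -> bytes, writer required; from signature
  rating: float32 -> float32, writer required; from rating
  locale: no writer-side match
  id: int64 -> int64, writer optional; from zip
  quantity: int64 -> int64, writer optional; from quantity
  attempts: int64 -> int64, writer required; from attempts
  breaking: (notes, R3)
  => backward: BREAKING (1)
forward for Order (reader v1, writer v2):
  scores: list<float64> -> list<float64>, writer optional; from scores
  notes: int32 -> string, writer required; from notes
  signature: bytes -> bytes, writer required; from signature
  rating: float32 -> float32, writer required; from rating
  zip: int64 -> int64, writer optional; from id
  quantity: int64 -> int64, writer optional; from quantity
  attempts: int64 -> int64, writer optional; from attempts
  leftover writer field: locale
  breaking: (attempts, R4)
  breaking: (locale, R2)
  breaking: (notes, R3)
  => forward: BREAKING (3)


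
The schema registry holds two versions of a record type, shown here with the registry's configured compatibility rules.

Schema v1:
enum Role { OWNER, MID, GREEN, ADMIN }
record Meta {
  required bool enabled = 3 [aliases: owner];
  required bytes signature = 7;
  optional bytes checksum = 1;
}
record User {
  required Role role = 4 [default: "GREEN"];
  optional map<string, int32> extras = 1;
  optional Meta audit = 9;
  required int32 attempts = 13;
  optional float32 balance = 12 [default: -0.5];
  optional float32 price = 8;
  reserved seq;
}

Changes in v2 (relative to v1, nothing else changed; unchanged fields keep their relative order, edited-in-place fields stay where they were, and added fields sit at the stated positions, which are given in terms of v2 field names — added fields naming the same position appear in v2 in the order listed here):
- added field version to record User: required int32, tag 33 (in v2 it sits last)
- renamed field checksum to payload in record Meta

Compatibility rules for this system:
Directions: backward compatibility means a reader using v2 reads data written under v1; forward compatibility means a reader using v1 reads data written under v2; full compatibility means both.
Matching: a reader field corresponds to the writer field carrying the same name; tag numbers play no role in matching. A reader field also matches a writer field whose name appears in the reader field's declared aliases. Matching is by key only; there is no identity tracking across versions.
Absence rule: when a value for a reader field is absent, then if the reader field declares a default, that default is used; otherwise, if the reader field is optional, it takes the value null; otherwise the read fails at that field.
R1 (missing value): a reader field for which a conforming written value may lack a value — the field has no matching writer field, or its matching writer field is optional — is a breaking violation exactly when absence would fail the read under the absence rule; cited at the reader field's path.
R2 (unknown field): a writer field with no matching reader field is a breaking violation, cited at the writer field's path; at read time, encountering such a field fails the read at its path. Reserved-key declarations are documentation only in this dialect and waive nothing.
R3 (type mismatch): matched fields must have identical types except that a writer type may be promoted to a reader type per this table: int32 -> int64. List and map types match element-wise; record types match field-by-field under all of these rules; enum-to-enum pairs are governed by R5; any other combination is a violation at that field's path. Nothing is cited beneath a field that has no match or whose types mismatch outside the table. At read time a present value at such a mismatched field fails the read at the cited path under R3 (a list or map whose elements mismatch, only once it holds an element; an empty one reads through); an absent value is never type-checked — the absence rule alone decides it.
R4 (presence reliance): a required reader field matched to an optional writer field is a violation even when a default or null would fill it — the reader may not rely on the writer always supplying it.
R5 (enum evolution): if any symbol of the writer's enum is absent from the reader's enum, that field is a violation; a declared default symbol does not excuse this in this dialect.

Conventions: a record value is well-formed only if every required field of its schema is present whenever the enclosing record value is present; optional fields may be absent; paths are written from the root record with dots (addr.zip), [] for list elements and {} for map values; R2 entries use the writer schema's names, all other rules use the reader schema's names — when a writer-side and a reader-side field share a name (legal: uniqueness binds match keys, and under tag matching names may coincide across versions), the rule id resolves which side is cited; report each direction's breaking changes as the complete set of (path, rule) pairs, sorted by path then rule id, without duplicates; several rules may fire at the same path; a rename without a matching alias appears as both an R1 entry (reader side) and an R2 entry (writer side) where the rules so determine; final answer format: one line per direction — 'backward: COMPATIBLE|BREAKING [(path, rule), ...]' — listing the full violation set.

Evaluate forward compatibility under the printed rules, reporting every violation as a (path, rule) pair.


in User below, arrows point writer -> reader
forward on User — v1 reading data written by v2:
  role <- role (Role -> Role, writer required)
  extras <- extras (map<string, int32> -> map<string, int32>, writer optional)
  audit <- audit (Meta -> Meta, writer optional)
  attempts <- attempts (int32 -> int32, writer required)
  balance <- balance (float32 -> float32, writer optional)
  price <- price (float32 -> float32, writer optional)
  leftover writer field: version
  audit.enabled <- audit.enabled (bool -> bool, writer required)
  audit.signature <- audit.signature (bytes -> bytes, writer required)
  audit.checksum: no writer-side match
  leftover writer field: audit.payload
  R2 fires at audit.payload
  R2 fires at version
  => 2 violation(s): forward is BREAKING for User

forward: BREAKING [(audit.payload, R2), (version, R2)]


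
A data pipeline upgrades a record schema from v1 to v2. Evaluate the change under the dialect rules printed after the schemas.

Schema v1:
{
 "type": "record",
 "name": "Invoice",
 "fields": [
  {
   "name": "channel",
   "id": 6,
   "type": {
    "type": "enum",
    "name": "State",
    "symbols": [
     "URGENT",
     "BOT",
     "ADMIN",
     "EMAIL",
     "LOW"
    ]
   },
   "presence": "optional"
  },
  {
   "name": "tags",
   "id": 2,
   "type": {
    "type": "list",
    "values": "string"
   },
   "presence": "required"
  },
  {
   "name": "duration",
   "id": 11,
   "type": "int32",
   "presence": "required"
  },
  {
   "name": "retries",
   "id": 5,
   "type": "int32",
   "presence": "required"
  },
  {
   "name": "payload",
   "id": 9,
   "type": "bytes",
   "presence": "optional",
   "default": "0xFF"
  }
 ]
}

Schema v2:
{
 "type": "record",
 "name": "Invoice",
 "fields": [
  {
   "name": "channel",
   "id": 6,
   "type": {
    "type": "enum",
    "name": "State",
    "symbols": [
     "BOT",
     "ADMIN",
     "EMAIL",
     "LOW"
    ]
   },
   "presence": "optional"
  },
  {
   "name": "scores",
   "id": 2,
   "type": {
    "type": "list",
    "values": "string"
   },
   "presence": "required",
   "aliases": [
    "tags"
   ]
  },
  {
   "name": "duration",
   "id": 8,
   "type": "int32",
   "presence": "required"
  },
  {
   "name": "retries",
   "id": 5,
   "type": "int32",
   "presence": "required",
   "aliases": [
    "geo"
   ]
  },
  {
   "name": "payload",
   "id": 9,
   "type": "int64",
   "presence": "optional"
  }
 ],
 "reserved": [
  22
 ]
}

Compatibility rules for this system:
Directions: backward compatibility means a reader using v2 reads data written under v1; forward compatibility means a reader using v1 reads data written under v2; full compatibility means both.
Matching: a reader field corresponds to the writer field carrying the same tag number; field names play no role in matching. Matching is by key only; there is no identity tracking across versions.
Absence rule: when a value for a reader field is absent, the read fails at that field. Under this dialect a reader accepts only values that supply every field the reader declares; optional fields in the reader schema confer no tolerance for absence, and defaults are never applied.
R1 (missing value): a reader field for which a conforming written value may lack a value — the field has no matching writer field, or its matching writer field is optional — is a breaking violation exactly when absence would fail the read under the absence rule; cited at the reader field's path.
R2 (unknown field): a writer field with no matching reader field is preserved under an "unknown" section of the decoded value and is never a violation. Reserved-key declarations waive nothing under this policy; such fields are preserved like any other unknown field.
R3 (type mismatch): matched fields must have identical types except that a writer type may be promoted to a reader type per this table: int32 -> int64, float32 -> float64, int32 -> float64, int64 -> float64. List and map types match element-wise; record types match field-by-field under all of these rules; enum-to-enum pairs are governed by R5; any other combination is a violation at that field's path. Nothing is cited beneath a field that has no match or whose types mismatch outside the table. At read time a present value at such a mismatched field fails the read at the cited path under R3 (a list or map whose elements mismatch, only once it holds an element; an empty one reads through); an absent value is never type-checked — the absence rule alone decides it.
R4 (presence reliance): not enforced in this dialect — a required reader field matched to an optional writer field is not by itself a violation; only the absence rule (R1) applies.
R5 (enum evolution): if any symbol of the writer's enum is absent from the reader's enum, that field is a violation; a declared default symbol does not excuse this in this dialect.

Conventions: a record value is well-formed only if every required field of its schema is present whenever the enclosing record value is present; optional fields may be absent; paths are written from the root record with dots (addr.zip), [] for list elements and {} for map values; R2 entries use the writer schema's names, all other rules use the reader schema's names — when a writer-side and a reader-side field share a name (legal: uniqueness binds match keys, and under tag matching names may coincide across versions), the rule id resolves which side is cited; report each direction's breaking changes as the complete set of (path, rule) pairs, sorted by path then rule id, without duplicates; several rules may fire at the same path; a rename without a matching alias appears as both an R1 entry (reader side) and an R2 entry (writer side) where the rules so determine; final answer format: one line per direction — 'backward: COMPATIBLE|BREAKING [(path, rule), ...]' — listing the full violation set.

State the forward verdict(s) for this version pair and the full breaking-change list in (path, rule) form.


forward: BREAKING [(channel, R1), (duration, R1), (payload, R1), (payload, R3)]

each type pair in Invoice: writer, then reader
forward analysis of Invoice with v1 as reader and v2 as writer:
  channel <- channel (State -> State, writer optional)
  tags <- scores (list<string> -> list<string>, writer required)
  duration: no writer-side match
  retries <- retries (int32 -> int32, writer required)
  payload <- payload (int64 -> bytes, writer optional)
  writer duration: unknown to reader
  rule R1 violated at channel
  rule R1 violated at duration
  rule R1 violated at payload
  rule R3 violated at payload
  => forward: BREAKING (4)
checking off the Invoice differences that do not matter here:
  renamed field tags to scores in record Invoice (alias tags declared on the renamed field) -> fires no rule on Invoice, leaving the asked answer as it is
  enum State (field channel in record Invoice): symbol URGENT removed -> its effect on Invoice is confined to the backward direction, not asked
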